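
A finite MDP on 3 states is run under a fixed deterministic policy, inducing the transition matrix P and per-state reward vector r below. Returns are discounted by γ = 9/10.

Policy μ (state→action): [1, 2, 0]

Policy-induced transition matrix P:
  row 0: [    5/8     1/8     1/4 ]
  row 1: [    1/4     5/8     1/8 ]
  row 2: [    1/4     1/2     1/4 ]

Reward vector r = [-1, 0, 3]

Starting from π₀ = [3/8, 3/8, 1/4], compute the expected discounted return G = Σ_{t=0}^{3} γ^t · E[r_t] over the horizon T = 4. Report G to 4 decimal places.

t=0: π = [0.3750, 0.3750, 0.2500], E[r] = 0.3750, γ^t·E[r] = 0.375000, running G = 0.375000
t=1: π = [0.3906, 0.4063, 0.2031], E[r] = 0.2188, γ^t·E[r] = 0.196875, running G = 0.571875
t=2: π = [0.3965, 0.4043, 0.1992], E[r] = 0.2012, γ^t·E[r] = 0.162949, running G = 0.734824
t=3: π = [0.3987, 0.4019, 0.1995], E[r] = 0.1997, γ^t·E[r] = 0.145586, running G = 0.880411

G = 0.8804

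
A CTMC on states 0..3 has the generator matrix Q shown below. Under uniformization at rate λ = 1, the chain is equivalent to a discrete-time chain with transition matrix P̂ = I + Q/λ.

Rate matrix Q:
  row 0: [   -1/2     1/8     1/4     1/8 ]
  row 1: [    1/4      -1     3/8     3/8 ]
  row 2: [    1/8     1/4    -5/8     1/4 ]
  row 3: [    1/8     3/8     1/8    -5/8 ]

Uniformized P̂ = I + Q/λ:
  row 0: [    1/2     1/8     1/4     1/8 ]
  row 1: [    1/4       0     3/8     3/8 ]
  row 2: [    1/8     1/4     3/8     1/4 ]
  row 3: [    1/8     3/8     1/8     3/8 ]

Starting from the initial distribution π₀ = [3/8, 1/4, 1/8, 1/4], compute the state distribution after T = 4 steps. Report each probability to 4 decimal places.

π = [0.2427, 0.2036, 0.2750, 0.2787]

t=0: π = [0.3750, 0.2500, 0.1250, 0.2500]
t=1: π = [0.2969, 0.1719, 0.2656, 0.2656]
t=2: π = [0.2578, 0.2031, 0.2715, 0.2676]
t=3: π = [0.2471, 0.2004, 0.2759, 0.2766]
t=4: π = [0.2427, 0.2036, 0.2750, 0.2787]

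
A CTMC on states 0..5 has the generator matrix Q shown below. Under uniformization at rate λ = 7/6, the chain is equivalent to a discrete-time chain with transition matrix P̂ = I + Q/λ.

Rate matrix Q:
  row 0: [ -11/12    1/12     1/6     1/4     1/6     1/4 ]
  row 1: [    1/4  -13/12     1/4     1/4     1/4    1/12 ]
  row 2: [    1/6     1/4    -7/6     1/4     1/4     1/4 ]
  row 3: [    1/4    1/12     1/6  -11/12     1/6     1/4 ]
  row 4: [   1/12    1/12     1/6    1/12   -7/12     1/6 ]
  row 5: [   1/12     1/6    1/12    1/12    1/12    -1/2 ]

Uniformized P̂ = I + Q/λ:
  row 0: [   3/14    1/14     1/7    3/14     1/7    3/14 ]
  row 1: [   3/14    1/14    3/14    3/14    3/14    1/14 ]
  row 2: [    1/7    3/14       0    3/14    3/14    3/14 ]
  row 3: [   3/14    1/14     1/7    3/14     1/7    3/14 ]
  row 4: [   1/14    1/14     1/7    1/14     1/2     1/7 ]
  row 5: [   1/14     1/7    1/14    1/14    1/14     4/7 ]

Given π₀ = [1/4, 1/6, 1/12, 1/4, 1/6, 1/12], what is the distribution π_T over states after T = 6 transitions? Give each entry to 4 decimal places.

π = [0.1347, 0.1080, 0.1140, 0.1428, 0.2156, 0.2849]

t=0: π = [0.2500, 0.1667, 0.0833, 0.2500, 0.1667, 0.0833]
t=1: π = [0.1726, 0.0893, 0.1369, 0.1786, 0.2143, 0.2083]
t=2: π = [0.1441, 0.1059, 0.1148, 0.1539, 0.2207, 0.2606]
t=3: π = [0.1373, 0.1064, 0.1154, 0.1455, 0.2188, 0.2765]
t=4: π = [0.1353, 0.1077, 0.1142, 0.1435, 0.2171, 0.2822]
t=5: π = [0.1348, 0.1079, 0.1141, 0.1430, 0.2161, 0.2842]
t=6: π = [0.1347, 0.1080, 0.1140, 0.1428, 0.2156, 0.2849]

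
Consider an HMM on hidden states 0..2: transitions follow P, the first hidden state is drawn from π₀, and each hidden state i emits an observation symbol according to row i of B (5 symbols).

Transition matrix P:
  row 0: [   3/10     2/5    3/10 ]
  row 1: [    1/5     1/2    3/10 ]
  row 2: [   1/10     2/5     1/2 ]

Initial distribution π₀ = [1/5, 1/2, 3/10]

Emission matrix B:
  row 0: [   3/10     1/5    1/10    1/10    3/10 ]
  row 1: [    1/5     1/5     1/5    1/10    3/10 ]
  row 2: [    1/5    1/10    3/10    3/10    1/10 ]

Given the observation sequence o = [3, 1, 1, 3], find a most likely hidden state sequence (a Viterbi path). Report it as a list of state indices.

path = [2, 1, 1, 2]

t=0: δ = [2.000e-02, 5.000e-02, 9.000e-02]  (obs o_0=3)
t=1: δ = [2.000e-03, 7.200e-03, 4.500e-03]  ψ = [1, 2, 2]  (obs o_1=1)
t=2: δ = [2.880e-04, 7.200e-04, 2.250e-04]  ψ = [1, 1, 2]  (obs o_2=1)
t=3: δ = [1.440e-05, 3.600e-05, 6.480e-05]  ψ = [1, 1, 1]  (obs o_3=3)
backtrack: best end state = 2; path = [2, 1, 1, 2]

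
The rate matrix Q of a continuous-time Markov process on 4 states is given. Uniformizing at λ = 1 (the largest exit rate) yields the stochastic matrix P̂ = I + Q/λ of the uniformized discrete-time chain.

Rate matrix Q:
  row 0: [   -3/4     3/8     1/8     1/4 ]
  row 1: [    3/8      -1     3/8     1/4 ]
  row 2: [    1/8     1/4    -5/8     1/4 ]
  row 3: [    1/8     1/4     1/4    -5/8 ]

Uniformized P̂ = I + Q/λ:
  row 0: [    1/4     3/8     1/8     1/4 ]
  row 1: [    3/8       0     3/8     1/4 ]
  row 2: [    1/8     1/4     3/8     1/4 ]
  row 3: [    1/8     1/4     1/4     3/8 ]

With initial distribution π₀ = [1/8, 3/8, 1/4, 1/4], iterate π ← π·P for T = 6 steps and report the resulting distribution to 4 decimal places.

π = [0.2058, 0.2208, 0.2877, 0.2857]

t=0: π = [0.1250, 0.3750, 0.2500, 0.2500]
t=1: π = [0.2344, 0.1719, 0.3125, 0.2813]
t=2: π = [0.1973, 0.2363, 0.2813, 0.2852]
t=3: π = [0.2087, 0.2156, 0.2900, 0.2856]
t=4: π = [0.2050, 0.2222, 0.2871, 0.2857]
t=5: π = [0.2062, 0.2201, 0.2880, 0.2857]
t=6: π = [0.2058, 0.2208, 0.2877, 0.2857]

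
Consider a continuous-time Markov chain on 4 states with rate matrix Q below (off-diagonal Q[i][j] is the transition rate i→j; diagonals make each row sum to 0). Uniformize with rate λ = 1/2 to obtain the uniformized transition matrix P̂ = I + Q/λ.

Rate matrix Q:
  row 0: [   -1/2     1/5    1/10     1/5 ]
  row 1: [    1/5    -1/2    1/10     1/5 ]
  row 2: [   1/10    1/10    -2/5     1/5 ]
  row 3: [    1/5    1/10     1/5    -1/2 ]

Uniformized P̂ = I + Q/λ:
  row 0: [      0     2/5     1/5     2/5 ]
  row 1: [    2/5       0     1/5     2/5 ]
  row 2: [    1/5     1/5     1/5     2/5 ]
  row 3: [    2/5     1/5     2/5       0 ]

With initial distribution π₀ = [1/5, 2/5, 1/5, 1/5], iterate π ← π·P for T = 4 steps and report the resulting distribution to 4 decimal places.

t=0: π = [0.2000, 0.4000, 0.2000, 0.2000]
t=1: π = [0.2800, 0.1600, 0.2400, 0.3200]
t=2: π = [0.2400, 0.2240, 0.2640, 0.2720]
t=3: π = [0.2512, 0.2032, 0.2544, 0.2912]
t=4: π = [0.2486, 0.2096, 0.2582, 0.2835]

π = [0.2486, 0.2096, 0.2582, 0.2835]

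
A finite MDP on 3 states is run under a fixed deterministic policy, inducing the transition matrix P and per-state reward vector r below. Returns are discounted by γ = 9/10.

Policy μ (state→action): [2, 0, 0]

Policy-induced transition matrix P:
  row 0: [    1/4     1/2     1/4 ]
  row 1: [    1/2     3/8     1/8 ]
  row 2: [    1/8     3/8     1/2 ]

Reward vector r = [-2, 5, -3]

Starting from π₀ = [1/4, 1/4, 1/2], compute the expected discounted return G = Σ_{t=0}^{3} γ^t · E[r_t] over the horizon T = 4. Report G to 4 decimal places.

G = 0.6077

t=0: π = [0.2500, 0.2500, 0.5000], E[r] = -0.7500, γ^t·E[r] = -0.750000, running G = -0.750000
t=1: π = [0.2500, 0.4063, 0.3438], E[r] = 0.5000, γ^t·E[r] = 0.450000, running G = -0.300000
t=2: π = [0.3086, 0.4063, 0.2852], E[r] = 0.5586, γ^t·E[r] = 0.452461, running G = 0.152461
t=3: π = [0.3159, 0.4136, 0.2705], E[r] = 0.6245, γ^t·E[r] = 0.455269, running G = 0.607730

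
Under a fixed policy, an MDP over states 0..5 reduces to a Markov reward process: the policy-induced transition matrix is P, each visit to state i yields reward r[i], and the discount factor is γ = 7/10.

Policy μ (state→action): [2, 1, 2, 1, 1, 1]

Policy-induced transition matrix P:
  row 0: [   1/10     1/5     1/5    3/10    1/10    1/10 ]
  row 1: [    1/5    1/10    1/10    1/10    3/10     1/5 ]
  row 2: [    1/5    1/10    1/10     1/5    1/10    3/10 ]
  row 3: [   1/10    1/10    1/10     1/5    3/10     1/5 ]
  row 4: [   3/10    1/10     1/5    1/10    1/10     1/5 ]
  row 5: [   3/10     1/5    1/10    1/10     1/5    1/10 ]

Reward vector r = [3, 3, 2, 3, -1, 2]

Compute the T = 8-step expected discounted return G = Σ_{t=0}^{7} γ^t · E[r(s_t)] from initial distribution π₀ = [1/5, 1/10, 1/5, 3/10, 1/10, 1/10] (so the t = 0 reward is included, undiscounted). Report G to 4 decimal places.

t=0: π = [0.2000, 0.1000, 0.2000, 0.3000, 0.1000, 0.1000], E[r] = 2.3000, γ^t·E[r] = 2.300000, running G = 2.300000
t=1: π = [0.1700, 0.1300, 0.1300, 0.1900, 0.1900, 0.1900], E[r] = 1.9200, γ^t·E[r] = 1.344000, running G = 3.644000
t=2: π = [0.2020, 0.1360, 0.1360, 0.1660, 0.1830, 0.1770], E[r] = 1.9550, γ^t·E[r] = 0.957950, running G = 4.601950
t=3: π = [0.1992, 0.1379, 0.1385, 0.1706, 0.1781, 0.1757], E[r] = 1.9734, γ^t·E[r] = 0.676876, running G = 5.278826
t=4: π = [0.1984, 0.1375, 0.1377, 0.1708, 0.1793, 0.1764], E[r] = 1.9688, γ^t·E[r] = 0.472716, running G = 5.751542
t=5: π = [0.1986, 0.1375, 0.1378, 0.1705, 0.1793, 0.1763], E[r] = 1.9688, γ^t·E[r] = 0.330896, running G = 6.082438
t=6: π = [0.1986, 0.1375, 0.1378, 0.1706, 0.1792, 0.1763], E[r] = 1.9690, γ^t·E[r] = 0.231651, running G = 6.314090
t=7: π = [0.1986, 0.1375, 0.1378, 0.1706, 0.1792, 0.1763], E[r] = 1.9690, γ^t·E[r] = 0.162153, running G = 6.476243

G = 6.4762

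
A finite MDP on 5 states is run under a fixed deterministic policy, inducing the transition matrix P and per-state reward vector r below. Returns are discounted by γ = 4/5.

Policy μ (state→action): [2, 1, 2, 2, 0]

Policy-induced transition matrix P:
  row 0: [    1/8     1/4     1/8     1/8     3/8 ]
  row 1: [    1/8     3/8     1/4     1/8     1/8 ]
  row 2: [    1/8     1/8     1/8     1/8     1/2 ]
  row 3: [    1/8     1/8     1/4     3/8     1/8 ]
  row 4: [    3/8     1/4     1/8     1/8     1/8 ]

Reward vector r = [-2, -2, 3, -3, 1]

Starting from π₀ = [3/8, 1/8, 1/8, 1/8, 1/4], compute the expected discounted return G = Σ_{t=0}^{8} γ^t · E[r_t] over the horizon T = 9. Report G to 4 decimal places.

t=0: π = [0.3750, 0.1250, 0.1250, 0.1250, 0.2500], E[r] = -0.7500, γ^t·E[r] = -0.750000, running G = -0.750000
t=1: π = [0.1875, 0.2344, 0.1563, 0.1563, 0.2656], E[r] = -0.5781, γ^t·E[r] = -0.462500, running G = -1.212500
t=2: π = [0.1914, 0.2402, 0.1738, 0.1641, 0.2305], E[r] = -0.6035, γ^t·E[r] = -0.386250, running G = -1.598750
t=3: π = [0.1826, 0.2378, 0.1755, 0.1660, 0.2380], E[r] = -0.5742, γ^t·E[r] = -0.294000, running G = -1.892750
t=4: π = [0.1845, 0.2370, 0.1755, 0.1665, 0.2365], E[r] = -0.5797, γ^t·E[r] = -0.237438, running G = -2.130188
t=5: π = [0.1841, 0.2369, 0.1754, 0.1666, 0.2369], E[r] = -0.5786, γ^t·E[r] = -0.189604, running G = -2.319791
t=6: π = [0.1842, 0.2369, 0.1754, 0.1667, 0.2368], E[r] = -0.5790, γ^t·E[r] = -0.151782, running G = -2.471573
t=7: π = [0.1842, 0.2368, 0.1754, 0.1667, 0.2368], E[r] = -0.5789, γ^t·E[r] = -0.121410, running G = -2.592983
t=8: π = [0.1842, 0.2368, 0.1754, 0.1667, 0.2368], E[r] = -0.5790, γ^t·E[r] = -0.097132, running G = -2.690115

G = -2.6901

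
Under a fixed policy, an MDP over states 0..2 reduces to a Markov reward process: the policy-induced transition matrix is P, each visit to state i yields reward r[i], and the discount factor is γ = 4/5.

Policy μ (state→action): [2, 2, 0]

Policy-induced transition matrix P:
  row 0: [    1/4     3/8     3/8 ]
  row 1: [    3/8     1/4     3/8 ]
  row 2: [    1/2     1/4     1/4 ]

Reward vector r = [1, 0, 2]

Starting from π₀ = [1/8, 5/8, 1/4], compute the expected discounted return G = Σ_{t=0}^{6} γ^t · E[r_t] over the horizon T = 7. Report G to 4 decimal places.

G = 3.7163

t=0: π = [0.1250, 0.6250, 0.2500], E[r] = 0.6250, γ^t·E[r] = 0.625000, running G = 0.625000
t=1: π = [0.3906, 0.2656, 0.3438], E[r] = 1.0781, γ^t·E[r] = 0.862500, running G = 1.487500
t=2: π = [0.3691, 0.2988, 0.3320], E[r] = 1.0332, γ^t·E[r] = 0.661250, running G = 2.148750
t=3: π = [0.3704, 0.2961, 0.3335], E[r] = 1.0374, γ^t·E[r] = 0.531125, running G = 2.679875
t=4: π = [0.3704, 0.2963, 0.3333], E[r] = 1.0370, γ^t·E[r] = 0.424763, running G = 3.104638
t=5: π = [0.3704, 0.2963, 0.3333], E[r] = 1.0370, γ^t·E[r] = 0.339816, running G = 3.444454
t=6: π = [0.3704, 0.2963, 0.3333], E[r] = 1.0370, γ^t·E[r] = 0.271853, running G = 3.716307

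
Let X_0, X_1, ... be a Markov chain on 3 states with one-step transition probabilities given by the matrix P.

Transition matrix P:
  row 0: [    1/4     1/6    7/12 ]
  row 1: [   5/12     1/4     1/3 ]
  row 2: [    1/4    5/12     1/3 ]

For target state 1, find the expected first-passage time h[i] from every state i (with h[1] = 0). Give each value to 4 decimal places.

First-step conditioning: h[1] = 0; for i ≠ 1, h[i] = 1 + Σ_k P[i][k]·h[k].
  h[0] = 1 + 1/4·h[0] + 7/12·h[2]
  h[2] = 1 + 1/4·h[0] + 1/3·h[2]
Solving the 2×2 linear system over states ≠ 1 gives exactly h = [60/17, 0, 48/17] (h[1] = 0 is the target).

h = [3.5294, 0.0000, 2.8235]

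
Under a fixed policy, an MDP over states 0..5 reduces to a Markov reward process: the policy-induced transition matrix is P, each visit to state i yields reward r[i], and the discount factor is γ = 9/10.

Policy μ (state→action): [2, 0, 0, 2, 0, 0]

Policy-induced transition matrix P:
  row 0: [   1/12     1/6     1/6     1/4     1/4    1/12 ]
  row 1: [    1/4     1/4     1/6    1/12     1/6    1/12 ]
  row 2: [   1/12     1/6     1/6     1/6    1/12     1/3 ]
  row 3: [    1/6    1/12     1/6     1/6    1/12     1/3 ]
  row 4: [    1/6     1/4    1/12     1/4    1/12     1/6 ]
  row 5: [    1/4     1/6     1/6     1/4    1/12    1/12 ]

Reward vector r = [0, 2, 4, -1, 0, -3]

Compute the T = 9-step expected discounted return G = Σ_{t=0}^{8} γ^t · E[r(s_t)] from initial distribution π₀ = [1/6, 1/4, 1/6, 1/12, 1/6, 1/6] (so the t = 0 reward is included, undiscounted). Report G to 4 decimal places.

G = 1.9164

t=0: π = [0.1667, 0.2500, 0.1667, 0.0833, 0.1667, 0.1667], E[r] = 0.5833, γ^t·E[r] = 0.583333, running G = 0.583333
t=1: π = [0.1736, 0.1944, 0.1528, 0.1875, 0.1319, 0.1597], E[r] = 0.3333, γ^t·E[r] = 0.300000, running G = 0.883333
t=2: π = [0.1690, 0.1782, 0.1557, 0.1892, 0.1285, 0.1794], E[r] = 0.2517, γ^t·E[r] = 0.203906, running G = 1.087240
t=3: π = [0.1694, 0.1765, 0.1560, 0.1916, 0.1264, 0.1803], E[r] = 0.2444, γ^t·E[r] = 0.178172, running G = 1.265411
t=4: π = [0.1693, 0.1759, 0.1561, 0.1916, 0.1263, 0.1807], E[r] = 0.2426, γ^t·E[r] = 0.159152, running G = 1.424564
t=5: π = [0.1693, 0.1759, 0.1561, 0.1917, 0.1262, 0.1808], E[r] = 0.2422, γ^t·E[r] = 0.143045, running G = 1.567608
t=6: π = [0.1693, 0.1759, 0.1561, 0.1917, 0.1262, 0.1808], E[r] = 0.2422, γ^t·E[r] = 0.128714, running G = 1.696322
t=7: π = [0.1693, 0.1759, 0.1561, 0.1917, 0.1262, 0.1808], E[r] = 0.2422, γ^t·E[r] = 0.115838, running G = 1.812160
t=8: π = [0.1693, 0.1759, 0.1561, 0.1917, 0.1262, 0.1808], E[r] = 0.2422, γ^t·E[r] = 0.104253, running G = 1.916414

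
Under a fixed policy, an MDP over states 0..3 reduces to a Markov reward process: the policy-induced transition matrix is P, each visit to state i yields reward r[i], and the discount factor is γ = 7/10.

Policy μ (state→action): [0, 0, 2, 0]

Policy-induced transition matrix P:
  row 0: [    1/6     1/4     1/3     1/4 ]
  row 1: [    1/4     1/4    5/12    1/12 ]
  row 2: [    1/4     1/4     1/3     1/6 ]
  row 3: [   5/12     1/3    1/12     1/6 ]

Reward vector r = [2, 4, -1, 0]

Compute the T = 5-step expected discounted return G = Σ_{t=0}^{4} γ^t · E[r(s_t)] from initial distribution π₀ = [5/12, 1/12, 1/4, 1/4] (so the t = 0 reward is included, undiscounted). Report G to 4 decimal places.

G = 3.1981

t=0: π = [0.4167, 0.0833, 0.2500, 0.2500], E[r] = 0.9167, γ^t·E[r] = 0.916667, running G = 0.916667
t=1: π = [0.2569, 0.2708, 0.2778, 0.1944], E[r] = 1.3194, γ^t·E[r] = 0.923611, running G = 1.840278
t=2: π = [0.2610, 0.2662, 0.3073, 0.1655], E[r] = 1.2795, γ^t·E[r] = 0.626962, running G = 2.467240
t=3: π = [0.2558, 0.2638, 0.3141, 0.1662], E[r] = 1.2527, γ^t·E[r] = 0.429676, running G = 2.896916
t=4: π = [0.2564, 0.2639, 0.3138, 0.1660], E[r] = 1.2544, γ^t·E[r] = 0.301187, running G = 3.198103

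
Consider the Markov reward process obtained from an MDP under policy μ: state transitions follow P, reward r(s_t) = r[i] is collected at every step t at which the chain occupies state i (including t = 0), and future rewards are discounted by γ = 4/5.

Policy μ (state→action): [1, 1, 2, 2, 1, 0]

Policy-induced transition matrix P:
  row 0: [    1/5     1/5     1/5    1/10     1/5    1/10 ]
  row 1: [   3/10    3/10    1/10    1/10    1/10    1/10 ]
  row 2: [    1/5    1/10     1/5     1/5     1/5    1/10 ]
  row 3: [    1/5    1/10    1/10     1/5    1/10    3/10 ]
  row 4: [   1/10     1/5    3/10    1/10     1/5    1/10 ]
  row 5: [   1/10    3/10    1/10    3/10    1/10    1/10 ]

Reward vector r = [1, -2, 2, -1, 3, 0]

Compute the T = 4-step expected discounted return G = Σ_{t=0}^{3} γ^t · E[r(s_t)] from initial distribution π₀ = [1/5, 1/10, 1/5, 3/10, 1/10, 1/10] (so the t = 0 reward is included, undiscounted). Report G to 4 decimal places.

t=0: π = [0.2000, 0.1000, 0.2000, 0.3000, 0.1000, 0.1000], E[r] = 0.4000, γ^t·E[r] = 0.400000, running G = 0.400000
t=1: π = [0.1900, 0.1700, 0.1600, 0.1700, 0.1500, 0.1600], E[r] = 0.4500, γ^t·E[r] = 0.360000, running G = 0.760000
t=2: π = [0.1860, 0.2000, 0.1650, 0.1650, 0.1500, 0.1340], E[r] = 0.4010, γ^t·E[r] = 0.256640, running G = 1.016640
t=3: π = [0.1916, 0.2004, 0.1651, 0.1598, 0.1501, 0.1330], E[r] = 0.4115, γ^t·E[r] = 0.210688, running G = 1.227328

G = 1.2273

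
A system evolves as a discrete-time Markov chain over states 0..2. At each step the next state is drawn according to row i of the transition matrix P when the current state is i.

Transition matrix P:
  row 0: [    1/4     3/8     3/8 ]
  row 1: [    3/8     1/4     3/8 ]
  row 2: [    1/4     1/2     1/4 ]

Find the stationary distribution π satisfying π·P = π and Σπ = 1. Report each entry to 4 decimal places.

π = [0.2963, 0.3704, 0.3333]

Balance equations π_j = Σ_i π_i·P[i][j]:
  π_0 = 1/4·π_0 + 3/8·π_1 + 1/4·π_2
  π_1 = 3/8·π_0 + 1/4·π_1 + 1/2·π_2
  normalize: π_0 + π_1 + π_2 = 1
Solving the linear system gives exactly π = [8/27, 10/27, 1/3].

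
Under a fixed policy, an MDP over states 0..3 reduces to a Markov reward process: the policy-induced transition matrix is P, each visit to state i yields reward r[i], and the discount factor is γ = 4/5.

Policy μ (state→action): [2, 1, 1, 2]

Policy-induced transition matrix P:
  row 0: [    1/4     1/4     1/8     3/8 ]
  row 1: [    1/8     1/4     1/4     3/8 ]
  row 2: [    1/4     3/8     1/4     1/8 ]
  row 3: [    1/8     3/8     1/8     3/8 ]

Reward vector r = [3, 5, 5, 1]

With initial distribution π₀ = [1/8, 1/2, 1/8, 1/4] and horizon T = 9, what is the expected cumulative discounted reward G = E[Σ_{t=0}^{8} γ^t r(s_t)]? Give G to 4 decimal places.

G = 14.8774

t=0: π = [0.1250, 0.5000, 0.1250, 0.2500], E[r] = 3.7500, γ^t·E[r] = 3.750000, running G = 3.750000
t=1: π = [0.1563, 0.2969, 0.2031, 0.3438], E[r] = 3.3125, γ^t·E[r] = 2.650000, running G = 6.400000
t=2: π = [0.1699, 0.3184, 0.1875, 0.3242], E[r] = 3.3633, γ^t·E[r] = 2.152500, running G = 8.552500
t=3: π = [0.1697, 0.3140, 0.1882, 0.3281], E[r] = 3.3481, γ^t·E[r] = 1.714250, running G = 10.266750
t=4: π = [0.1697, 0.3145, 0.1878, 0.3279], E[r] = 3.3488, γ^t·E[r] = 1.371650, running G = 11.638400
t=5: π = [0.1697, 0.3145, 0.1878, 0.3281], E[r] = 3.3484, γ^t·E[r] = 1.097203, running G = 12.735603
t=6: π = [0.1697, 0.3145, 0.1878, 0.3281], E[r] = 3.3484, γ^t·E[r] = 0.877768, running G = 13.613371
t=7: π = [0.1697, 0.3145, 0.1878, 0.3281], E[r] = 3.3484, γ^t·E[r] = 0.702214, running G = 14.315584
t=8: π = [0.1697, 0.3145, 0.1878, 0.3281], E[r] = 3.3484, γ^t·E[r] = 0.561771, running G = 14.877355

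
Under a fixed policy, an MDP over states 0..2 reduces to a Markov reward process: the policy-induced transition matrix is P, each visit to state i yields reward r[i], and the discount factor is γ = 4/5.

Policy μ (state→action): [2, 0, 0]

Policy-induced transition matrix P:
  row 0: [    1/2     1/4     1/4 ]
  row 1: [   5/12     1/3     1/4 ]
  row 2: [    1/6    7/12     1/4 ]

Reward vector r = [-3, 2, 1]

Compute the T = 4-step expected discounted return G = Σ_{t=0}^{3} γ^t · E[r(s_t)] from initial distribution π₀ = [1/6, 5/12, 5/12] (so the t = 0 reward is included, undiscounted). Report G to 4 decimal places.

t=0: π = [0.1667, 0.4167, 0.4167], E[r] = 0.7500, γ^t·E[r] = 0.750000, running G = 0.750000
t=1: π = [0.3264, 0.4236, 0.2500], E[r] = 0.1181, γ^t·E[r] = 0.094444, running G = 0.844444
t=2: π = [0.3814, 0.3686, 0.2500], E[r] = -0.1568, γ^t·E[r] = -0.100370, running G = 0.744074
t=3: π = [0.3859, 0.3641, 0.2500], E[r] = -0.1797, γ^t·E[r] = -0.092025, running G = 0.652049

G = 0.6520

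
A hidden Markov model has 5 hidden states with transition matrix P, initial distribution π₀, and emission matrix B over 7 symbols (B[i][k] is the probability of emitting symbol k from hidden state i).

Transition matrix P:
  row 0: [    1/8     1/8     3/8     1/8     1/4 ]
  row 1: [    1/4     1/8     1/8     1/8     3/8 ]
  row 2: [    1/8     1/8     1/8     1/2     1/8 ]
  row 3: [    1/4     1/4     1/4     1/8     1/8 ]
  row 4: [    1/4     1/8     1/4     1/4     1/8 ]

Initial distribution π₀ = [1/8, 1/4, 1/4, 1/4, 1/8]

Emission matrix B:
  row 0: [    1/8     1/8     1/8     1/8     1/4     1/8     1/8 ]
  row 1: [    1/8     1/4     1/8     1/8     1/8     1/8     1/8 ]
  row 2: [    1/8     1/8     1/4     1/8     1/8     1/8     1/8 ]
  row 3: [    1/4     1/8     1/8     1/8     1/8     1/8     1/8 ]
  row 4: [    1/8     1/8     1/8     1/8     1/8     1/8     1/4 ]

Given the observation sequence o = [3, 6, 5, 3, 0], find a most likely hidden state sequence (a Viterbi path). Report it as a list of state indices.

t=0: δ = [1.562e-02, 3.125e-02, 3.125e-02, 3.125e-02, 1.562e-02]  (obs o_0=3)
t=1: δ = [9.766e-04, 9.766e-04, 9.766e-04, 1.953e-03, 2.930e-03]  ψ = [1, 3, 3, 2, 1]  (obs o_1=6)
t=2: δ = [9.155e-05, 6.104e-05, 9.155e-05, 9.155e-05, 4.578e-05]  ψ = [4, 3, 4, 4, 1]  (obs o_2=5)
t=3: δ = [2.861e-06, 2.861e-06, 4.292e-06, 5.722e-06, 2.861e-06]  ψ = [3, 3, 0, 2, 0]  (obs o_3=3)
t=4: δ = [1.788e-07, 1.788e-07, 1.788e-07, 5.364e-07, 1.341e-07]  ψ = [3, 3, 3, 2, 1]  (obs o_4=0)
backtrack: best end state = 3; path = [1, 4, 0, 2, 3]

path = [1, 4, 0, 2, 3]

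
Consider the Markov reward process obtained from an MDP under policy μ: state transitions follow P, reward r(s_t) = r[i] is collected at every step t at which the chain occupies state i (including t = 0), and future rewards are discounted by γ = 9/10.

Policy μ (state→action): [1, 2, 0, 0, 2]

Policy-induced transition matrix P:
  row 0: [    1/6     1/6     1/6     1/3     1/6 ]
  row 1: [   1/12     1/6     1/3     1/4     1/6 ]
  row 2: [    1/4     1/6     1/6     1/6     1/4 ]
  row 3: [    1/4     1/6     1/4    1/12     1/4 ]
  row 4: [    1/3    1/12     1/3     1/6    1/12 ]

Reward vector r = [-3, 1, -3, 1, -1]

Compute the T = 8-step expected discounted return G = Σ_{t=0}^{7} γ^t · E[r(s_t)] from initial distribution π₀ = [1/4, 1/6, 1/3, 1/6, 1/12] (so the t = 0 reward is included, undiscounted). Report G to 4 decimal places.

G = -7.1636

t=0: π = [0.2500, 0.1667, 0.3333, 0.1667, 0.0833], E[r] = -1.5000, γ^t·E[r] = -1.500000, running G = -1.500000
t=1: π = [0.2083, 0.1597, 0.2222, 0.2083, 0.2014], E[r] = -1.1250, γ^t·E[r] = -1.012500, running G = -2.512500
t=2: π = [0.2228, 0.1499, 0.2442, 0.1973, 0.1858], E[r] = -1.2396, γ^t·E[r] = -1.004063, running G = -3.516563
t=3: π = [0.2219, 0.1512, 0.2391, 0.1998, 0.1880], E[r] = -1.2199, γ^t·E[r] = -0.889313, running G = -4.405875
t=4: π = [0.2220, 0.1510, 0.2398, 0.1996, 0.1876], E[r] = -1.2224, γ^t·E[r] = -0.802042, running G = -5.207917
t=5: π = [0.2220, 0.1510, 0.2397, 0.1996, 0.1877], E[r] = -1.2221, γ^t·E[r] = -0.721636, running G = -5.929554
t=6: π = [0.2220, 0.1510, 0.2397, 0.1996, 0.1876], E[r] = -1.2222, γ^t·E[r] = -0.649502, running G = -6.579056
t=7: π = [0.2220, 0.1510, 0.2397, 0.1996, 0.1876], E[r] = -1.2221, γ^t·E[r] = -0.584547, running G = -7.163603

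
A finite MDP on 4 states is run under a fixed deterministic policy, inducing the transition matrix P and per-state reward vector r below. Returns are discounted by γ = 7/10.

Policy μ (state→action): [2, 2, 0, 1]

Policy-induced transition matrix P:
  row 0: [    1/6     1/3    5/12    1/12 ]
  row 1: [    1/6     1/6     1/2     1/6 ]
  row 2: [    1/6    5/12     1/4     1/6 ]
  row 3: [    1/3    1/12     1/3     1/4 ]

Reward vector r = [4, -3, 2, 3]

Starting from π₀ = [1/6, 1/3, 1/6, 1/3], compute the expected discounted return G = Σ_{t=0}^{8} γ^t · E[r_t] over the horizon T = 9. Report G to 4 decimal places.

G = 3.8430

t=0: π = [0.1667, 0.3333, 0.1667, 0.3333], E[r] = 1.0000, γ^t·E[r] = 1.000000, running G = 1.000000
t=1: π = [0.2222, 0.2083, 0.3889, 0.1806], E[r] = 1.5833, γ^t·E[r] = 1.108333, running G = 2.108333
t=2: π = [0.1968, 0.2859, 0.3542, 0.1632], E[r] = 1.1273, γ^t·E[r] = 0.552384, running G = 2.660718
t=3: π = [0.1939, 0.2744, 0.3679, 0.1639], E[r] = 1.1796, γ^t·E[r] = 0.404600, running G = 3.065317
t=4: π = [0.1940, 0.2773, 0.3646, 0.1642], E[r] = 1.1657, γ^t·E[r] = 0.279881, running G = 3.345199
t=5: π = [0.1940, 0.2765, 0.3653, 0.1642], E[r] = 1.1700, γ^t·E[r] = 0.196633, running G = 3.541832
t=6: π = [0.1940, 0.2767, 0.3651, 0.1642], E[r] = 1.1690, γ^t·E[r] = 0.137527, running G = 3.679359
t=7: π = [0.1940, 0.2766, 0.3652, 0.1642], E[r] = 1.1692, γ^t·E[r] = 0.096289, running G = 3.775648
t=8: π = [0.1940, 0.2766, 0.3652, 0.1642], E[r] = 1.1691, γ^t·E[r] = 0.067399, running G = 3.843047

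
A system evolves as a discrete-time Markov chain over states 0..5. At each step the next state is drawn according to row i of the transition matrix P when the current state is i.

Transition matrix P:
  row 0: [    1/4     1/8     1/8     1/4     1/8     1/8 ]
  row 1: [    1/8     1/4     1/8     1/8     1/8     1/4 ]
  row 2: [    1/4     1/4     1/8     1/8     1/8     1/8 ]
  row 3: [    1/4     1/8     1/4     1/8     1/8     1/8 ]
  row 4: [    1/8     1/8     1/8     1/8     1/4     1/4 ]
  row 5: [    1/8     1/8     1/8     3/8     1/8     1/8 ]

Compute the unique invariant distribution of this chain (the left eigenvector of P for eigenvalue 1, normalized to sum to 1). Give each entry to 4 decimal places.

π = [0.1912, 0.1641, 0.1487, 0.1897, 0.1429, 0.1634]

Balance equations π_j = Σ_i π_i·P[i][j]:
  π_0 = 1/4·π_0 + 1/8·π_1 + 1/4·π_2 + 1/4·π_3 + 1/8·π_4 + 1/8·π_5
  π_1 = 1/8·π_0 + 1/4·π_1 + 1/4·π_2 + 1/8·π_3 + 1/8·π_4 + 1/8·π_5
  π_2 = 1/8·π_0 + 1/8·π_1 + 1/8·π_2 + 1/4·π_3 + 1/8·π_4 + 1/8·π_5
  π_3 = 1/4·π_0 + 1/8·π_1 + 1/8·π_2 + 1/8·π_3 + 1/8·π_4 + 3/8·π_5
  π_4 = 1/8·π_0 + 1/8·π_1 + 1/8·π_2 + 1/8·π_3 + 1/4·π_4 + 1/8·π_5
  normalize: π_0 + π_1 + π_2 + π_3 + π_4 + π_5 = 1
Solving the linear system gives exactly π = [87/455, 32/195, 29/195, 37/195, 1/7, 223/1365].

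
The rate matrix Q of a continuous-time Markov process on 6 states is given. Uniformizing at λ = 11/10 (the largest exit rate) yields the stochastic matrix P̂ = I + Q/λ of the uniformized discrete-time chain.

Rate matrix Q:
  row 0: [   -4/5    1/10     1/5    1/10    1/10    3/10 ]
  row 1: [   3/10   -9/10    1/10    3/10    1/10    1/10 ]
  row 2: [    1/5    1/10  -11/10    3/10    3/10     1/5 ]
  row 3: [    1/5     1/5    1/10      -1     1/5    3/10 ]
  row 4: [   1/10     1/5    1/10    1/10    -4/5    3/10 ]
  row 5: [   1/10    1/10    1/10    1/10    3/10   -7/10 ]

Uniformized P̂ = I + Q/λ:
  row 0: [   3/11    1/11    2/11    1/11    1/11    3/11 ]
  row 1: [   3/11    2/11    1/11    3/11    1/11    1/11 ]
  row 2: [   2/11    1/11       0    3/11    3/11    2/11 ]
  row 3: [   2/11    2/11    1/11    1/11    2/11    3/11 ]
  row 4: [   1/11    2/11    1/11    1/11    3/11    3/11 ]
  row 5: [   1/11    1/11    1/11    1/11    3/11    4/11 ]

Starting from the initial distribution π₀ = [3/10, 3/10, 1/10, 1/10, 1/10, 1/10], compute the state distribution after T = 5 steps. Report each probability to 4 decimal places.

t=0: π = [0.3000, 0.3000, 0.1000, 0.1000, 0.1000, 0.1000]
t=1: π = [0.2182, 0.1364, 0.1091, 0.1636, 0.1545, 0.2182]
t=2: π = [0.1802, 0.1322, 0.1008, 0.1355, 0.1934, 0.2579]
t=3: π = [0.1692, 0.1328, 0.0981, 0.1333, 0.2036, 0.2630]
t=4: π = [0.1669, 0.1336, 0.0974, 0.1329, 0.2057, 0.2636]
t=5: π = [0.1665, 0.1338, 0.0972, 0.1329, 0.2060, 0.2635]

π = [0.1665, 0.1338, 0.0972, 0.1329, 0.2060, 0.2635]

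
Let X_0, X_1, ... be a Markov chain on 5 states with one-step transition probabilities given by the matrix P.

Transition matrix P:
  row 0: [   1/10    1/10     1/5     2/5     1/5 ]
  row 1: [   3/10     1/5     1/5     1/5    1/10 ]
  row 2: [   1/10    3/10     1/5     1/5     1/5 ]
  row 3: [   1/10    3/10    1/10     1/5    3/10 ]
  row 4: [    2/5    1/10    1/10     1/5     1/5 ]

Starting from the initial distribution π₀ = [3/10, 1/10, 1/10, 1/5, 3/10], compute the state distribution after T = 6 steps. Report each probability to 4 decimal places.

t=0: π = [0.3000, 0.1000, 0.1000, 0.2000, 0.3000]
t=1: π = [0.2100, 0.1700, 0.1500, 0.2600, 0.2100]
t=2: π = [0.1970, 0.1990, 0.1530, 0.2420, 0.2090]
t=3: π = [0.2025, 0.1989, 0.1549, 0.2394, 0.2043]
t=4: π = [0.2011, 0.1988, 0.1556, 0.2405, 0.2041]
t=5: π = [0.2010, 0.1991, 0.1555, 0.2402, 0.2042]
t=6: π = [0.2011, 0.1991, 0.1556, 0.2402, 0.2041]

π = [0.2011, 0.1991, 0.1556, 0.2402, 0.2041]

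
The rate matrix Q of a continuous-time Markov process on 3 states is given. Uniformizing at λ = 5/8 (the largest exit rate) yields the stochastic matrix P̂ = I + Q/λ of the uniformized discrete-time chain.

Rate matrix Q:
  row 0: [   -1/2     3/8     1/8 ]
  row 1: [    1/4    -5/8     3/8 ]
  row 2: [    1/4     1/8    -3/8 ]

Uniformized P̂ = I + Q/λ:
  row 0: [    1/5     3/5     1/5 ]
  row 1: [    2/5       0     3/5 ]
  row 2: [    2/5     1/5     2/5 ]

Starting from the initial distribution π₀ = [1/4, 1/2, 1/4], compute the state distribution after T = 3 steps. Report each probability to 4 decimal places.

π = [0.3340, 0.2720, 0.3940]

t=0: π = [0.2500, 0.5000, 0.2500]
t=1: π = [0.3500, 0.2000, 0.4500]
t=2: π = [0.3300, 0.3000, 0.3700]
t=3: π = [0.3340, 0.2720, 0.3940]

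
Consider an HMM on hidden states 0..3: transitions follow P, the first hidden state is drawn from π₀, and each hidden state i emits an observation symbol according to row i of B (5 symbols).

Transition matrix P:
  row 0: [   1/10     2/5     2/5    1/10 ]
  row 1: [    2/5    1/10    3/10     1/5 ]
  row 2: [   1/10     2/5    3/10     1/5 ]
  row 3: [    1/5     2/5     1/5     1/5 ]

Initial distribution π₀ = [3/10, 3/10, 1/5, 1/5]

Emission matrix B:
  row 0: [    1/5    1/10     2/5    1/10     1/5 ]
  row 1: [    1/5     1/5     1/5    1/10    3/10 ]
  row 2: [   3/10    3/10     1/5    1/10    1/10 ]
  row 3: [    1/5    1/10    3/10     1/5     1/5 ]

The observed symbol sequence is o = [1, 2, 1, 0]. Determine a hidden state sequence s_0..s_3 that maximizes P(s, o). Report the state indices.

path = [1, 0, 2, 2]

t=0: δ = [3.000e-02, 6.000e-02, 6.000e-02, 2.000e-02]  (obs o_0=1)
t=1: δ = [9.600e-03, 4.800e-03, 3.600e-03, 3.600e-03]  ψ = [1, 2, 1, 1]  (obs o_1=2)
t=2: δ = [1.920e-04, 7.680e-04, 1.152e-03, 9.600e-05]  ψ = [1, 0, 0, 0]  (obs o_2=1)
t=3: δ = [6.144e-05, 9.216e-05, 1.037e-04, 4.608e-05]  ψ = [1, 2, 2, 2]  (obs o_3=0)
backtrack: best end state = 2; path = [1, 0, 2, 2]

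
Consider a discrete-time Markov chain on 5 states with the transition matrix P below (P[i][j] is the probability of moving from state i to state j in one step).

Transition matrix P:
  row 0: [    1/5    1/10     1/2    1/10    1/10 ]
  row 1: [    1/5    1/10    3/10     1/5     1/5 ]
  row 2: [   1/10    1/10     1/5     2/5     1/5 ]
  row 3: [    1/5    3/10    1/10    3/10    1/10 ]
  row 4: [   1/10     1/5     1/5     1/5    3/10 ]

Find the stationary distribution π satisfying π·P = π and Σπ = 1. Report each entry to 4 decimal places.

π = [0.1585, 0.1691, 0.2387, 0.2577, 0.1760]

Balance equations π_j = Σ_i π_i·P[i][j]:
  π_0 = 1/5·π_0 + 1/5·π_1 + 1/10·π_2 + 1/5·π_3 + 1/10·π_4
  π_1 = 1/10·π_0 + 1/10·π_1 + 1/10·π_2 + 3/10·π_3 + 1/5·π_4
  π_2 = 1/2·π_0 + 3/10·π_1 + 1/5·π_2 + 1/10·π_3 + 1/5·π_4
  π_3 = 1/10·π_0 + 1/5·π_1 + 2/5·π_2 + 3/10·π_3 + 1/5·π_4
  normalize: π_0 + π_1 + π_2 + π_3 + π_4 = 1
Solving the linear system gives exactly π = [1481/9342, 790/4671, 1115/4671, 2407/9342, 274/1557].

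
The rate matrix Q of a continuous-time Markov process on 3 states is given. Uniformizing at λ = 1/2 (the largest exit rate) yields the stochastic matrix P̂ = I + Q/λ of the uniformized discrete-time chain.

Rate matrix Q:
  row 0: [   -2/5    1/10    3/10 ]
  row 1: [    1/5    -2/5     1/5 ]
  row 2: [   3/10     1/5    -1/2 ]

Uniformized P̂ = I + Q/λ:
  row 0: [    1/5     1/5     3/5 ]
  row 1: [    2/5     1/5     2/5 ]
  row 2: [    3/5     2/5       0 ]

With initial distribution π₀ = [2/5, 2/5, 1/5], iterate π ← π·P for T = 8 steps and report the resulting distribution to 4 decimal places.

π = [0.3906, 0.2685, 0.3409]

t=0: π = [0.4000, 0.4000, 0.2000]
t=1: π = [0.3600, 0.2400, 0.4000]
t=2: π = [0.4080, 0.2800, 0.3120]
t=3: π = [0.3808, 0.2624, 0.3568]
t=4: π = [0.3952, 0.2714, 0.3334]
t=5: π = [0.3876, 0.2667, 0.3457]
t=6: π = [0.3916, 0.2691, 0.3393]
t=7: π = [0.3895, 0.2679, 0.3426]
t=8: π = [0.3906, 0.2685, 0.3409]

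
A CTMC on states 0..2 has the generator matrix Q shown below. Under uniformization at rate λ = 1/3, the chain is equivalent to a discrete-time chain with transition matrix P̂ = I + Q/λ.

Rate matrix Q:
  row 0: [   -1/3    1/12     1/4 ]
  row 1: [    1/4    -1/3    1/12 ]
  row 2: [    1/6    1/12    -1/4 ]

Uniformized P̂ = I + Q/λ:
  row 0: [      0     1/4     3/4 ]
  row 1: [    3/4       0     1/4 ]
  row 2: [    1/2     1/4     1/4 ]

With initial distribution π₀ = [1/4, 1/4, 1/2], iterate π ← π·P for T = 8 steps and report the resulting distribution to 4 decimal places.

π = [0.3660, 0.2000, 0.4340]

t=0: π = [0.2500, 0.2500, 0.5000]
t=1: π = [0.4375, 0.1875, 0.3750]
t=2: π = [0.3281, 0.2031, 0.4688]
t=3: π = [0.3867, 0.1992, 0.4141]
t=4: π = [0.3564, 0.2002, 0.4434]
t=5: π = [0.3718, 0.2000, 0.4282]
t=6: π = [0.3641, 0.2000, 0.4359]
t=7: π = [0.3680, 0.2000, 0.4320]
t=8: π = [0.3660, 0.2000, 0.4340]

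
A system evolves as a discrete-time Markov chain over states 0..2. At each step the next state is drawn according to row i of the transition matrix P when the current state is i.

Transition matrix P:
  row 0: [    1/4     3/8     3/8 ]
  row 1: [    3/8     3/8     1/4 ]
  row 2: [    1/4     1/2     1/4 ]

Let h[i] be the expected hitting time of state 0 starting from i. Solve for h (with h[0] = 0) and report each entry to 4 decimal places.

First-step conditioning: h[0] = 0; for i ≠ 0, h[i] = 1 + Σ_k P[i][k]·h[k].
  h[1] = 1 + 3/8·h[1] + 1/4·h[2]
  h[2] = 1 + 1/2·h[1] + 1/4·h[2]
Solving the 2×2 linear system over states ≠ 0 gives exactly h = [0, 32/11, 36/11] (h[0] = 0 is the target).

h = [0.0000, 2.9091, 3.2727]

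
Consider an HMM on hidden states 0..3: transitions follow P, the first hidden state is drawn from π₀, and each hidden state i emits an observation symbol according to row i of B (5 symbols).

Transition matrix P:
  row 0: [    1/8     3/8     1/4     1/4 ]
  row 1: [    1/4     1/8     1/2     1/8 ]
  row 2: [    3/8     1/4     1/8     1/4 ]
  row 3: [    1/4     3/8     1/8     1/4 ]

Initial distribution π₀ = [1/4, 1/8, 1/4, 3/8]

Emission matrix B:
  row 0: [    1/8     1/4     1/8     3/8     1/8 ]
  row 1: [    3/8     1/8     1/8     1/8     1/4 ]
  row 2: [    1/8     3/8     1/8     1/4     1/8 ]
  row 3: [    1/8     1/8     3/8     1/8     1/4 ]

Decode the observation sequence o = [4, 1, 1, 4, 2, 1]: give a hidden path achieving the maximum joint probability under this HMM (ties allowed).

path = [3, 1, 2, 3, 1, 2]

t=0: δ = [3.125e-02, 3.125e-02, 3.125e-02, 9.375e-02]  (obs o_0=4)
t=1: δ = [5.859e-03, 4.395e-03, 5.859e-03, 2.930e-03]  ψ = [3, 3, 1, 3]  (obs o_1=1)
t=2: δ = [5.493e-04, 2.747e-04, 8.240e-04, 1.831e-04]  ψ = [2, 0, 1, 0]  (obs o_2=1)
t=3: δ = [3.862e-05, 5.150e-05, 1.717e-05, 5.150e-05]  ψ = [2, 0, 0, 2]  (obs o_3=4)
t=4: δ = [1.609e-06, 2.414e-06, 3.219e-06, 4.828e-06]  ψ = [1, 3, 1, 3]  (obs o_4=2)
t=5: δ = [3.017e-07, 2.263e-07, 4.526e-07, 1.509e-07]  ψ = [2, 3, 1, 3]  (obs o_5=1)
backtrack: best end state = 2; path = [3, 1, 2, 3, 1, 2]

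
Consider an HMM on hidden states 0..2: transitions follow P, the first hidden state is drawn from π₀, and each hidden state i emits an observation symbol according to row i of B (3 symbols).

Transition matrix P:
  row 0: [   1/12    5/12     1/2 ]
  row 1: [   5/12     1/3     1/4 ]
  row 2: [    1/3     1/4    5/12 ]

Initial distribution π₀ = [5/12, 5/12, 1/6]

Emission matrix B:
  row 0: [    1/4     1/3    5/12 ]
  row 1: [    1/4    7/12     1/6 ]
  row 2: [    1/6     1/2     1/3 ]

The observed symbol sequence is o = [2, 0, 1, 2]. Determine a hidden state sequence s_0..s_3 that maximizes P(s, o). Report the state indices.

t=0: δ = [1.736e-01, 6.944e-02, 5.556e-02]  (obs o_0=2)
t=1: δ = [7.234e-03, 1.808e-02, 1.447e-02]  ψ = [1, 0, 0]  (obs o_1=0)
t=2: δ = [2.512e-03, 3.516e-03, 3.014e-03]  ψ = [1, 1, 2]  (obs o_2=1)
t=3: δ = [6.105e-04, 1.954e-04, 4.186e-04]  ψ = [1, 1, 0]  (obs o_3=2)
backtrack: best end state = 0; path = [0, 1, 1, 0]

path = [0, 1, 1, 0]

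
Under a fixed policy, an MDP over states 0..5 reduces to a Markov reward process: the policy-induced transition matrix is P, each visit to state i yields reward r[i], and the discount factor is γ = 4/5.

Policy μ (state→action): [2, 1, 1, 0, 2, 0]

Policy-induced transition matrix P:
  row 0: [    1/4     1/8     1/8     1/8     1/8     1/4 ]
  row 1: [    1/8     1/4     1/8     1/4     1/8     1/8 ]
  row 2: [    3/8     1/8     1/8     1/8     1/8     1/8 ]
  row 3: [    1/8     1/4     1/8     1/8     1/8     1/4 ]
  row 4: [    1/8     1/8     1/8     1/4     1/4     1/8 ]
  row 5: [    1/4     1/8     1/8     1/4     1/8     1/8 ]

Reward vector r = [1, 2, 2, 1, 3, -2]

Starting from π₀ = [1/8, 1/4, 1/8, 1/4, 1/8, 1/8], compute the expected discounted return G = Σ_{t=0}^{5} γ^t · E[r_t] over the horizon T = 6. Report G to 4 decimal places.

t=0: π = [0.1250, 0.2500, 0.1250, 0.2500, 0.1250, 0.1250], E[r] = 1.2500, γ^t·E[r] = 1.250000, running G = 1.250000
t=1: π = [0.1875, 0.1875, 0.1250, 0.1875, 0.1406, 0.1719], E[r] = 1.0781, γ^t·E[r] = 0.862500, running G = 2.112500
t=2: π = [0.2012, 0.1719, 0.1250, 0.1875, 0.1426, 0.1719], E[r] = 1.0664, γ^t·E[r] = 0.682500, running G = 2.795000
t=3: π = [0.2029, 0.1699, 0.1250, 0.1858, 0.1428, 0.1736], E[r] = 1.0598, γ^t·E[r] = 0.542625, running G = 3.337625
t=4: π = [0.2033, 0.1695, 0.1250, 0.1858, 0.1429, 0.1736], E[r] = 1.0594, γ^t·E[r] = 0.433938, running G = 3.771563
t=5: π = [0.2034, 0.1694, 0.1250, 0.1857, 0.1429, 0.1736], E[r] = 1.0592, γ^t·E[r] = 0.347081, running G = 4.118644

G = 4.1186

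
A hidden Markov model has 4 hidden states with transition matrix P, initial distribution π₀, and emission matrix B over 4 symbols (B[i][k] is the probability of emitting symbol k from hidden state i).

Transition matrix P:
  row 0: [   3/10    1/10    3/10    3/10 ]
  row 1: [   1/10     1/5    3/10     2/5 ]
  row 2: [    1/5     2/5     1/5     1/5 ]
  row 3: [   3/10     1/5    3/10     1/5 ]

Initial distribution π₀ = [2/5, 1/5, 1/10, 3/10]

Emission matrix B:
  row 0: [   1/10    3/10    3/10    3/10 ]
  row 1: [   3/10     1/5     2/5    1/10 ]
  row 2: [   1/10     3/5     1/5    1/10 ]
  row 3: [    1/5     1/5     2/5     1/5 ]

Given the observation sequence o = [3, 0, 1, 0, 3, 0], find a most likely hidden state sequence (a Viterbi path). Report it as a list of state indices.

t=0: δ = [1.200e-01, 2.000e-02, 1.000e-02, 6.000e-02]  (obs o_0=3)
t=1: δ = [3.600e-03, 3.600e-03, 3.600e-03, 7.200e-03]  ψ = [0, 0, 0, 0]  (obs o_1=0)
t=2: δ = [6.480e-04, 2.880e-04, 1.296e-03, 2.880e-04]  ψ = [3, 2, 3, 1]  (obs o_2=1)
t=3: δ = [2.592e-05, 1.555e-04, 2.592e-05, 5.184e-05]  ψ = [2, 2, 2, 2]  (obs o_3=0)
t=4: δ = [4.666e-06, 3.110e-06, 4.666e-06, 1.244e-05]  ψ = [1, 1, 1, 1]  (obs o_4=3)
t=5: δ = [3.732e-07, 7.465e-07, 3.732e-07, 4.977e-07]  ψ = [3, 3, 3, 3]  (obs o_5=0)
backtrack: best end state = 1; path = [0, 3, 2, 1, 3, 1]

path = [0, 3, 2, 1, 3, 1]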